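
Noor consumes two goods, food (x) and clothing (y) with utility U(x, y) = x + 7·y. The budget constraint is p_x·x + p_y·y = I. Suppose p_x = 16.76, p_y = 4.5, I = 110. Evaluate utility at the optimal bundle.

Perfect substitutes: compare marginal utility per dollar. 1/p_x vs 7/p_y → 0.0597 vs 1.5556.
y gives more utility per dollar, so spend all income on y: y* = I/p_y, x* = 0.
Numerically: x* = 0, y* = 24.4444.
Utility at the optimum: U(0, 24.4444) = 171.1111.

V = 171.1111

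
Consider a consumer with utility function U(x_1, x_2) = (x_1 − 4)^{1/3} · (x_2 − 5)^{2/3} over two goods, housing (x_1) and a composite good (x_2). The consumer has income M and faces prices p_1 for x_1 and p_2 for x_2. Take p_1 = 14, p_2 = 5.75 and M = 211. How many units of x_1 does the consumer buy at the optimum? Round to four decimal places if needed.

Let x_1' = x_1−4, x_2' = x_2−5. MRS = (1/2)·x_2'/x_1' = p_1/p_2.
Substituting into the budget: x_1* = 4 + 1/3·(M − 4·p_1 − 5·p_2)/p_1, and x_2* = 5 + 2/3·(…)/p_2.
Discretionary income = 211 − 4·14 − 5·5.75 = 126.25; x_1* = 4 + 1/3·126.25/14 = 7.006.

x_1* = 7.006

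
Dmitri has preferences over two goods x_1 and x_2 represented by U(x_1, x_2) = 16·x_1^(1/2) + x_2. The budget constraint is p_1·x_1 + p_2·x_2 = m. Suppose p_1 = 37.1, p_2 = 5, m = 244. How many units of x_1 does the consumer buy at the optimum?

Utility is quasi-linear in x_2; the FOC for x_1 is 8/√x_1 = p_1/p_2.
Solve: √x_1 = 8·p_2/p_1, so x_1*(p_1,p_2) = (8·p_2/p_1)², and x_2* = (m − p_1·x_1*)/p_2.
Plugging in: x_1* = (8·5/37.1)² = 1.1624.

x_1* = 1.1624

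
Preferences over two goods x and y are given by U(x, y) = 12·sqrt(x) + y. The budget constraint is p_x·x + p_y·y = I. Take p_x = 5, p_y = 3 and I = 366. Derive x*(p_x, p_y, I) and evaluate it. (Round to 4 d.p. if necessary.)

x* = 12.96

Set MRS = p_x/p_y: 6·x^(−1/2) = p_x/p_y.
Solve: √x = 6·p_y/p_x, so x*(p_x,p_y) = (6·p_y/p_x)², and y* = (I − p_x·x*)/p_y.
Plugging in: x* = (6·3/5)² = 12.96.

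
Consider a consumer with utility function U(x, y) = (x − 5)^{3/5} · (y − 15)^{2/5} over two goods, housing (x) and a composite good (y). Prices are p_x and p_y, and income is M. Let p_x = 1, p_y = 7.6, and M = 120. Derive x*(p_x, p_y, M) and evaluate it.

MRS = (3/2)·(y−15)/(x−5). Tangency with p_x/p_y gives y−15 = (2/3)·(p_x/p_y)·(x−5).
Substituting into the budget: x* = 5 + 0.6·(M − 5·p_x − 15·p_y)/p_x, and y* = 15 + 0.4·(…)/p_y.
Discretionary income = 120 − 5·1 − 15·7.6 = 1; x* = 5 + 0.6·1/1 = 5.6.

x* = 5.6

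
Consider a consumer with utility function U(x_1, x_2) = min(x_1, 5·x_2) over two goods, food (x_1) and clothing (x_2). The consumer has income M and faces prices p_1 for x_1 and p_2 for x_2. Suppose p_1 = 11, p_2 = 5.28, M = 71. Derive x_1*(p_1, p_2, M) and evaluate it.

Demand: x_1*(p_1,p_2,M) = 5·M/(5·p_1 + p_2), x_2* = M/(5·p_1 + p_2).
Here 5·11 + 5.28 = 60.28, giving x_1* = 5.8892.

x_1* = 5.8892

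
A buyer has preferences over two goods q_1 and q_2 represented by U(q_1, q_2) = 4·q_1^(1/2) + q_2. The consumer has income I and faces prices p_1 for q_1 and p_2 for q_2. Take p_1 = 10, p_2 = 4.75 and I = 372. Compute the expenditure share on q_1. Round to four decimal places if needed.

share on q_1 = 0.0243

Set MRS = p_1/p_2: 2·q_1^(−1/2) = p_1/p_2.
Thus q_1* = (2·p_2/p_1)² — independent of I — with the rest of income spent on q_2.
Plugging in: q_1* = (2·4.75/10)² = 0.9025, q_2* = 76.4158.
Expenditure on q_1: 10·0.9025 = 9.025; share = 0.0243.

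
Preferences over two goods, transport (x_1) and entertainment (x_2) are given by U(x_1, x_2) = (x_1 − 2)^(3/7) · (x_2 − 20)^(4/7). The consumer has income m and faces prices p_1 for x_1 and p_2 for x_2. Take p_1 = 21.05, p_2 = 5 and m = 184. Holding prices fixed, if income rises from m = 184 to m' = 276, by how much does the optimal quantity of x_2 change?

After buying the subsistence bundle (2, 20), a share 3/7 of the remaining income goes to x_1: x_1* = 2 + 3/7·(m − 2p_1 − 20p_2)/p_1.
Discretionary income = 184 − 2·21.05 − 20·5 = 41.9; x_2* = 20 + 4/7·41.9/5 = 24.7886.
At m' = 276: x_2* = 35.3029. Change: 35.3029 − 24.7886 = 10.5143.

Δx_2* = 10.5143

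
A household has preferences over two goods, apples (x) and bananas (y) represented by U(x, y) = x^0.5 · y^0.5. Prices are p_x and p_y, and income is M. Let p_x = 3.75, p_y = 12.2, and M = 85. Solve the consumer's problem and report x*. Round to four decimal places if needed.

The MRS is y/x. Set MRS = p_x/p_y.
So 0.5·p_y·y = 0.5·p_x·x; combined with the budget, a share 0.5 of income goes to x.
Demand: x*(p_x,p_y,M) = 0.5·M/p_x and y* = 0.5·M/p_y.
At p_x=3.75, p_y=12.2, M=85: x* = 0.5·85/3.75 = 11.3333.

x* = 11.3333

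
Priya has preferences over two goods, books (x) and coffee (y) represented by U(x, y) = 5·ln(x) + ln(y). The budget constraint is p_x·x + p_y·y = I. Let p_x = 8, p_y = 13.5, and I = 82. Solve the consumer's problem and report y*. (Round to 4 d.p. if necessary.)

MU_x/MU_y = (5·y)/(x); tangency sets this equal to p_x/p_y.
So 5·p_y·y = p_x·x; combined with the budget, a share 5/6 of income goes to x.
Demand: x*(p_x,p_y,I) = 5/6·I/p_x and y* = 1/6·I/p_y.
At p_x=8, p_y=13.5, I=82: y* = 1/6·82/13.5 = 1.0123.

y* = 1.0123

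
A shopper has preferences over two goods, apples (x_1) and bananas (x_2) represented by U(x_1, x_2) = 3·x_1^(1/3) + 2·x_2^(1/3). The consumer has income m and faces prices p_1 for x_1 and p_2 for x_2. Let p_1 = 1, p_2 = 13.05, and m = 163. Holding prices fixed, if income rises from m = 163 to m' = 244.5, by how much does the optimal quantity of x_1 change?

Δx_1* = 70.8276

MRS = MU_x_1/MU_x_2 = (3/2)·(x_2/x_1)^(2/3). Set equal to p_1/p_2.
Solve for the ratio: x_2/x_1 = [(2/3)·p_1/p_2]^(1.5).
With the ratio pinned down, the budget gives x_1* = m/(p_1 + p_2·(x_2/x_1)) and x_2* = (x_2/x_1)·x_1*.
Numerically x_2/x_1 = 0.011546, so x_1* = 163/(1 + 13.05·0.011546) = 141.6553.
At m' = 244.5: x_1* = 212.4829. Change: 212.4829 − 141.6553 = 70.8276.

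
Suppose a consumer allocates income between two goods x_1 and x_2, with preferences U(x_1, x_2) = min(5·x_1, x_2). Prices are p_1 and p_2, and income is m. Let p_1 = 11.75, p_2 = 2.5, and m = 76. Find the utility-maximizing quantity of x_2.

Here 11.75 + 5·2.5 = 24.25, giving x_2* = 15.6701.

x_2* = 15.6701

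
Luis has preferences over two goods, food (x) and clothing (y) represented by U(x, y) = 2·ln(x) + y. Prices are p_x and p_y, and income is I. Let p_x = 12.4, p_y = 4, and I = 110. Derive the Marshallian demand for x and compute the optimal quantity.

MU_x = 2/x, MU_y = 1. Tangency: 2/x = p_x/p_y.
So x*(p_x,p_y) = 2·p_y/p_x, independent of income; and y* = (I − 2·p_y)/p_y.
At the given prices: x* = 2·4/12.4 = 0.6452.

x* = 0.6452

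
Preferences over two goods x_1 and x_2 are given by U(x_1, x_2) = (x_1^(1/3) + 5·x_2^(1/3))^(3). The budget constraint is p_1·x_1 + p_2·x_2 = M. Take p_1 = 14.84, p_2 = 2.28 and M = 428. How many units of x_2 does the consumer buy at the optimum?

x_2* = 181.361

MU_x_1 ∝ x_1^(-2/3), MU_x_2 ∝ 5·x_2^(-2/3), so MRS = (1/5)·(x_2/x_1)^(2/3) = p_1/p_2.
Hence x_2/x_1 = (5·p_1/p_2)^(1/(2/3)), i.e. raised to the 1.5 power.
Substitute x_2 = (x_2/x_1)·x_1 into the budget: x_1* = M/(p_1 + p_2·(x_2/x_1)).
Numerically x_2/x_1 = 185.653691, so x_1* = 428/(14.84 + 2.28·185.653691) = 0.9769 and x_2* = 185.653691·0.9769 = 181.361.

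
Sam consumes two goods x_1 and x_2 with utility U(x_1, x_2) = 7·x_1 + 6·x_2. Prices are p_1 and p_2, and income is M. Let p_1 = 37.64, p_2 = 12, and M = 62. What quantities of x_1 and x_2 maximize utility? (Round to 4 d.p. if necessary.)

x_1* = 0, x_2* = 5.1667

Linear utility — the consumer picks whichever good has higher MU/price: 7/37.64 = 0.186 vs 6/12 = 0.5.
x_2 gives more utility per dollar, so spend all income on x_2: x_2* = M/p_2, x_1* = 0.
Numerically: x_1* = 0, x_2* = 5.1667.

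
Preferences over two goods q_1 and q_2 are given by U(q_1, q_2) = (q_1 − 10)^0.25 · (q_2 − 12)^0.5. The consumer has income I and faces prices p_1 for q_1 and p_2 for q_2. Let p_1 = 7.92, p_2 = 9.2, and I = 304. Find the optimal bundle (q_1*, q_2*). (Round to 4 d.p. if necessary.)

Discretionary income = 304 − 10·7.92 − 12·9.2 = 114.4; q_1* = 10 + 1/3·114.4/7.92 = 14.8148; q_2* = 12 + 2/3·114.4/9.2 = 20.2899.

q_1* = 14.8148, q_2* = 20.2899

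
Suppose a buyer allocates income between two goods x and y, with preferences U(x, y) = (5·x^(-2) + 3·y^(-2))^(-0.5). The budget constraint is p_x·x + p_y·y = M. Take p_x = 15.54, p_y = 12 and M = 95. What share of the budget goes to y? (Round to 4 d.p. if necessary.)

share on y = 0.4152

From the CES first-order condition, (5/3)·(y/x)^(3) = p_x/p_y.
Hence y/x = ((3/5)·p_x/p_y)^(1/(3)), i.e. raised to the 1/3 power.
With the ratio pinned down, the budget gives x* = M/(p_x + p_y·(y/x)) and y* = (y/x)·x*.
Numerically y/x = 0.919335, so x* = 95/(15.54 + 12·0.919335) = 3.5752 and y* = 0.919335·3.5752 = 3.2868.
Expenditure on y: 12·3.2868 = 39.4416; share = 0.4152.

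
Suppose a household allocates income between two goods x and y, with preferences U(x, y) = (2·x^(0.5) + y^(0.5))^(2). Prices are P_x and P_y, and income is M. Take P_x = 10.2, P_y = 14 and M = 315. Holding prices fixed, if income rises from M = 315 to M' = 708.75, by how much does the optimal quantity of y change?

Δy* = 4.3335

From the CES first-order condition, 2·(y/x)^(0.5) = P_x/P_y.
Hence y/x = ((1/2)·P_x/P_y)^(1/(0.5)), i.e. raised to the 2 power.
With the ratio pinned down, the budget gives x* = M/(P_x + P_y·(y/x)) and y* = (y/x)·x*.
Numerically y/x = 0.132704, so x* = 315/(10.2 + 14·0.132704) = 26.124 and y* = 0.132704·26.124 = 3.4668.
At M' = 708.75: y* = 7.8002. Change: 7.8002 − 3.4668 = 4.3335.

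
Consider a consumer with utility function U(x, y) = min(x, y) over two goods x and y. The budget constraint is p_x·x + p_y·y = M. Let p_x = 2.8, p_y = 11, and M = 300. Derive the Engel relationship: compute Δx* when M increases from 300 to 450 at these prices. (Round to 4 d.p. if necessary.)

Δx* = 10.8696

With perfect complements, no substitution: consume in ratio x:y = 1:1.
Budget: p_x·x + p_y·x = M, so (p_x + p_y)·x = M.
Demand: x*(p_x,p_y,M) = M/(p_x + p_y), y* = M/(p_x + p_y).
Here 2.8 + 11 = 13.8, giving x* = 21.7391.
At M' = 450: x* = 32.6087. Change: 32.6087 − 21.7391 = 10.8696.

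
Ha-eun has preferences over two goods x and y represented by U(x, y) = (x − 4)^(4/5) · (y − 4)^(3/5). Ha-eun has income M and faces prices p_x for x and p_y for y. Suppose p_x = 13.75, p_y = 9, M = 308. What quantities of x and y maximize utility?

x* = 13.0182, y* = 14.3333

Let x' = x−4, y' = y−4. MRS = (4/3)·y'/x' = p_x/p_y.
Substituting into the budget: x* = 4 + 4/7·(M − 4·p_x − 4·p_y)/p_x, and y* = 4 + 3/7·(…)/p_y.
Discretionary income = 308 − 4·13.75 − 4·9 = 217; x* = 4 + 4/7·217/13.75 = 13.0182; y* = 4 + 3/7·217/9 = 14.3333.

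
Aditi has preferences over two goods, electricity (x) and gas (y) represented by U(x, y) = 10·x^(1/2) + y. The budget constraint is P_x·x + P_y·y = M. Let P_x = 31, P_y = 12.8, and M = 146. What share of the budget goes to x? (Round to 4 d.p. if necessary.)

share on x = 0.905

Thus x* = (5·P_y/P_x)² — independent of M — with the rest of income spent on y.
Plugging in: x* = (5·12.8/31)² = 4.2622, y* = 1.0837.
Expenditure on x: 31·4.2622 = 132.129; share = 0.905.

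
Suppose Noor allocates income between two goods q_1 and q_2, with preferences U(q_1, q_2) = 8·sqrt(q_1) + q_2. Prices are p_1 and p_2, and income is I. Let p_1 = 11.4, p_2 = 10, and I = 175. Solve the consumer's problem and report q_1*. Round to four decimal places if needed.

Solve: √q_1 = 4·p_2/p_1, so q_1*(p_1,p_2) = (4·p_2/p_1)², and q_2* = (I − p_1·q_1*)/p_2.
Plugging in: q_1* = (4·10/11.4)² = 12.3115.

q_1* = 12.3115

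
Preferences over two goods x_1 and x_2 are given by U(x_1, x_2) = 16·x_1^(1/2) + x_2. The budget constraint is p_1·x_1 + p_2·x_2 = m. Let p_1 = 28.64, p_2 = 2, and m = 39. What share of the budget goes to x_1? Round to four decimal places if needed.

share on x_1 = 0.2292

MU_x_1 = 8/√x_1, MU_x_2 = 1. Tangency: 8/√x_1 = p_1/p_2.
Solve: √x_1 = 8·p_2/p_1, so x_1*(p_1,p_2) = (8·p_2/p_1)², and x_2* = (m − p_1·x_1*)/p_2.
Plugging in: x_1* = (8·2/28.64)² = 0.3121, x_2* = 15.0307.
Expenditure on x_1: 28.64·0.3121 = 8.9385; share = 0.2292.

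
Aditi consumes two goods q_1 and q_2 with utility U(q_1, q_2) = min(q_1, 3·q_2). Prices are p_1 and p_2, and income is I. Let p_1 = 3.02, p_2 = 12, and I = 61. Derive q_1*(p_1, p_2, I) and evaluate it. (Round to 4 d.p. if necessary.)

q_1* = 8.6895

With perfect complements, no substitution: consume in ratio q_1:q_2 = 3:1.
Budget: p_1·q_1 + p_2·(1/3)·q_1 = I, so (3·p_1 + p_2)·q_1 = 3·I.
Demand: q_1*(p_1,p_2,I) = 3·I/(3·p_1 + p_2), q_2* = I/(3·p_1 + p_2).
Here 3·3.02 + 12 = 21.06, giving q_1* = 8.6895.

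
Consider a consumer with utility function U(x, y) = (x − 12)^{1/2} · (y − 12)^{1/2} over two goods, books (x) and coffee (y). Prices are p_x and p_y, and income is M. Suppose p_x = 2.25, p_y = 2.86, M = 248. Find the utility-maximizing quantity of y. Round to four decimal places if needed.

y* = 44.6364

Substituting into the budget: x* = 12 + 0.5·(M − 12·p_x − 12·p_y)/p_x, and y* = 12 + 0.5·(…)/p_y.
Discretionary income = 248 − 12·2.25 − 12·2.86 = 186.68; y* = 12 + 0.5·186.68/2.86 = 44.6364.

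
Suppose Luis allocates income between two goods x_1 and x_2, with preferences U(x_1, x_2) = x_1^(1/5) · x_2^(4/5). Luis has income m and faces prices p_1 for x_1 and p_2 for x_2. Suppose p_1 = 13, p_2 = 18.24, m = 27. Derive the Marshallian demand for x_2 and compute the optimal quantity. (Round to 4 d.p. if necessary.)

x_2* = 1.1842

MU_x_1/MU_x_2 = (0.2·x_2)/(0.8·x_1); tangency sets this equal to p_1/p_2.
Rearranging, p_2·x_2 = 4·p_1·x_1. Substituting into the budget gives p_1·x_1·(1 + 4) = m.
Demand: x_1*(p_1,p_2,m) = 0.2·m/p_1 and x_2* = 0.8·m/p_2.
At p_1=13, p_2=18.24, m=27: x_2* = 0.8·27/18.24 = 1.1842.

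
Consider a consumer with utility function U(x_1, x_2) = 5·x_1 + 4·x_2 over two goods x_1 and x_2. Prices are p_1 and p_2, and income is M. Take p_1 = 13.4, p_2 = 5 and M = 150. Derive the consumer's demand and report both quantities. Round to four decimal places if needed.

x_1* = 0, x_2* = 30

Linear utility — the consumer picks whichever good has higher MU/price: 5/13.4 = 0.3731 vs 4/5 = 0.8.
x_2 gives more utility per dollar, so spend all income on x_2: x_2* = M/p_2, x_1* = 0.
Numerically: x_1* = 0, x_2* = 30.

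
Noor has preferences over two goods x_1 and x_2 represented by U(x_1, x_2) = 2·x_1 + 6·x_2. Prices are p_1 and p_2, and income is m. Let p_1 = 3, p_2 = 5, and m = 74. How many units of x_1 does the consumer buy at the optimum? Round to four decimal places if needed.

Linear utility — the consumer picks whichever good has higher MU/price: 2/3 = 0.6667 vs 6/5 = 1.2.
x_2 gives more utility per dollar, so spend all income on x_2: x_2* = m/p_2, x_1* = 0.
Numerically: x_1* = 0, x_2* = 14.8.

x_1* = 0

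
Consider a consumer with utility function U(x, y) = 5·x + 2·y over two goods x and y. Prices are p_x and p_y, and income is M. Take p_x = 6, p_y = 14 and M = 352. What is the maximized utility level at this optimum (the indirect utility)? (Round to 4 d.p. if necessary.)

V = 293.3333

Perfect substitutes: compare marginal utility per dollar. 5/p_x vs 2/p_y → 0.8333 vs 0.1429.
x gives more utility per dollar, so spend all income on x: x* = M/p_x, y* = 0.
Numerically: x* = 58.6667, y* = 0.
Utility at the optimum: U(58.6667, 0) = 293.3333.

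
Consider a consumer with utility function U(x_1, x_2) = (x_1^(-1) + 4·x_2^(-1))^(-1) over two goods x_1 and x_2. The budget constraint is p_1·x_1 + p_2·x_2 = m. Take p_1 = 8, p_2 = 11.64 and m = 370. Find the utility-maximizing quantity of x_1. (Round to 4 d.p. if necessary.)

x_1* = 13.5532

With the ratio pinned down, the budget gives x_1* = m/(p_1 + p_2·(x_2/x_1)) and x_2* = (x_2/x_1)·x_1*.
Numerically x_2/x_1 = 1.658053, so x_1* = 370/(8 + 11.64·1.658053) = 13.5532.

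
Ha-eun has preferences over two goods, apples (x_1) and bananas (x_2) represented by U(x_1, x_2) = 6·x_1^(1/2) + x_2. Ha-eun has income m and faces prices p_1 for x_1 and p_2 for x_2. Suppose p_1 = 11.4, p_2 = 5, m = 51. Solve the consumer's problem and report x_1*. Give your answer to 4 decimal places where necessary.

x_1* = 1.7313

Utility is quasi-linear in x_2; the FOC for x_1 is 3/√x_1 = p_1/p_2.
Thus x_1* = (3·p_2/p_1)² — independent of m — with the rest of income spent on x_2.
Plugging in: x_1* = (3·5/11.4)² = 1.7313.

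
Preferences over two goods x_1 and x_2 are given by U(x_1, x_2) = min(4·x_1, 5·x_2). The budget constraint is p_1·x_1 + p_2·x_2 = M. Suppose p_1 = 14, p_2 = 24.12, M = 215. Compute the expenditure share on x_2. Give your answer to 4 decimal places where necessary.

share on x_2 = 0.5795

Leontief preferences: the optimum is at the kink where x_1/5 = x_2/4, i.e. x_2 = (4/5)·x_1.
Budget: p_1·x_1 + p_2·(4/5)·x_1 = M, so (5·p_1 + 4·p_2)·x_1 = 5·M.
Demand: x_1*(p_1,p_2,M) = 5·M/(5·p_1 + 4·p_2), x_2* = 4·M/(5·p_1 + 4·p_2).
Here 5·14 + 4·24.12 = 166.48, giving x_1* = 6.4572 and x_2* = 5.1658.
Expenditure on x_2: 24.12·5.1658 = 124.5988; share = 0.5795.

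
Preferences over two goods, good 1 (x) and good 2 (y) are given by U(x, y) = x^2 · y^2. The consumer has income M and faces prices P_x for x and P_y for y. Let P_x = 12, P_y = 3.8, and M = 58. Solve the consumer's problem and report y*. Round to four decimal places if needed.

The MRS is y/x. Set MRS = P_x/P_y.
Rearranging, P_y·y = P_x·x. Substituting into the budget gives P_x·x·(1 + 1) = M.
Demand: x*(P_x,P_y,M) = 0.5·M/P_x and y* = 0.5·M/P_y.
At P_x=12, P_y=3.8, M=58: y* = 0.5·58/3.8 = 7.6316.

y* = 7.6316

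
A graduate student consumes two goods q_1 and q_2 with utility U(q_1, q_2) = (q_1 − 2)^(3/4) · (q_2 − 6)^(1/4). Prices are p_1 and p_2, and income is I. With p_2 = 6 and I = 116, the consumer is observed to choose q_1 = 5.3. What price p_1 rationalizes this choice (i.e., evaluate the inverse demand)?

p_1 = 12.5

Let q_1' = q_1−2, q_2' = q_2−6. MRS = 3·q_2'/q_1' = p_1/p_2.
After buying the subsistence bundle (2, 6), a share 0.75 of the remaining income goes to q_1: q_1* = 2 + 0.75·(I − 2p_1 − 6p_2)/p_1.
Set q_1* = 5.3 in the demand function and solve for p_1: p_1 = 12.5.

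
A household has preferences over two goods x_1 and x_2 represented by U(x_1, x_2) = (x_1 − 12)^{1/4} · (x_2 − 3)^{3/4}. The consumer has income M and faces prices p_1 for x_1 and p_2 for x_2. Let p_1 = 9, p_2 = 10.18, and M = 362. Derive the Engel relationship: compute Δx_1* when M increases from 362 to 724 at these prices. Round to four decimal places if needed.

MRS = (1/3)·(x_2−3)/(x_1−12). Tangency with p_1/p_2 gives x_2−3 = 3·(p_1/p_2)·(x_1−12).
Substituting into the budget: x_1* = 12 + 0.25·(M − 12·p_1 − 3·p_2)/p_1, and x_2* = 3 + 0.75·(…)/p_2.
Discretionary income = 362 − 12·9 − 3·10.18 = 223.46; x_1* = 12 + 0.25·223.46/9 = 18.2072.
At M' = 724: x_1* = 28.2628. Change: 28.2628 − 18.2072 = 10.0556.

Δx_1* = 10.0556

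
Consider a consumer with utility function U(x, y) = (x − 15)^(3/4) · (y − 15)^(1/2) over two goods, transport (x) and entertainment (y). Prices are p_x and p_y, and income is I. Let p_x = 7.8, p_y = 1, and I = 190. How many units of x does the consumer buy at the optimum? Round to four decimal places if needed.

MRS = (3/2)·(y−15)/(x−15). Tangency with p_x/p_y gives y−15 = (2/3)·(p_x/p_y)·(x−15).
After buying the subsistence bundle (15, 15), a share 0.6 of the remaining income goes to x: x* = 15 + 0.6·(I − 15p_x − 15p_y)/p_x.
Discretionary income = 190 − 15·7.8 − 15·1 = 58; x* = 15 + 0.6·58/7.8 = 19.4615.

x* = 19.4615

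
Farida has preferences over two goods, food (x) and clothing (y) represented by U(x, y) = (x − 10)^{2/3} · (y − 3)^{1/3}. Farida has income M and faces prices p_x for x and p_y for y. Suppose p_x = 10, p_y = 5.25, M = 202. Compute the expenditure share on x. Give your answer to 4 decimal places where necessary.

share on x = 0.7797

MRS = 2·(y−3)/(x−10). Tangency with p_x/p_y gives y−3 = (1/2)·(p_x/p_y)·(x−10).
Substituting into the budget: x* = 10 + 2/3·(M − 10·p_x − 3·p_y)/p_x, and y* = 3 + 1/3·(…)/p_y.
Discretionary income = 202 − 10·10 − 3·5.25 = 86.25; x* = 10 + 2/3·86.25/10 = 15.75; y* = 3 + 1/3·86.25/5.25 = 8.4762.
Expenditure on x: 10·15.75 = 157.5; share = 0.7797.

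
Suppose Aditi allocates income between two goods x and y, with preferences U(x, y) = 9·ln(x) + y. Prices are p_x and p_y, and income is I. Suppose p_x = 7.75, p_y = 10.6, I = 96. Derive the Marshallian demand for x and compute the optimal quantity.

So x*(p_x,p_y) = 9·p_y/p_x, independent of income; and y* = (I − 9·p_y)/p_y.
At the given prices: x* = 9·10.6/7.75 = 12.3097.

x* = 12.3097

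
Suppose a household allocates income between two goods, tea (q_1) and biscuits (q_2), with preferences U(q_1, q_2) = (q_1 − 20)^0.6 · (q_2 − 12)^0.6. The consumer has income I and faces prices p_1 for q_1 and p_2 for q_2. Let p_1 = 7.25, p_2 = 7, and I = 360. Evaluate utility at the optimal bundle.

This is Cobb-Douglas in (q_1−20, q_2−12): tangency gives 0.6·p_2·(q_2−12) = 0.6·p_1·(q_1−20).
Substituting into the budget: q_1* = 20 + 0.5·(I − 20·p_1 − 12·p_2)/p_1, and q_2* = 12 + 0.5·(…)/p_2.
Discretionary income = 360 − 20·7.25 − 12·7 = 131; q_1* = 20 + 0.5·131/7.25 = 29.0345; q_2* = 12 + 0.5·131/7 = 21.3571.
Utility at the optimum: U(29.0345, 21.3571) = 14.3294.

V = 14.3294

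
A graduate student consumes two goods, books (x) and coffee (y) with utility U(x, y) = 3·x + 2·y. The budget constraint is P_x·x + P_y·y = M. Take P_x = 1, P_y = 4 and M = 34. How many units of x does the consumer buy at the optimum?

x* = 34

Linear utility — the consumer picks whichever good has higher MU/price: 3/1 = 3 vs 2/4 = 0.5.
x gives more utility per dollar, so spend all income on x: x* = M/P_x, y* = 0.
Numerically: x* = 34, y* = 0.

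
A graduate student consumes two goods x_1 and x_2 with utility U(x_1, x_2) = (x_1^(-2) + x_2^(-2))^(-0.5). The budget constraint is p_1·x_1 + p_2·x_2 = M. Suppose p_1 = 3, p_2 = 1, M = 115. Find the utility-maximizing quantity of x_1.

MU_x_1 ∝ x_1^(-3), MU_x_2 ∝ x_2^(-3), so MRS = (x_2/x_1)^(3) = p_1/p_2.
Hence x_2/x_1 = (p_1/p_2)^(1/(3)), i.e. raised to the 1/3 power.
With the ratio pinned down, the budget gives x_1* = M/(p_1 + p_2·(x_2/x_1)) and x_2* = (x_2/x_1)·x_1*.
Numerically x_2/x_1 = 1.44225, so x_1* = 115/(3 + 1·1.44225) = 25.8878.

x_1* = 25.8878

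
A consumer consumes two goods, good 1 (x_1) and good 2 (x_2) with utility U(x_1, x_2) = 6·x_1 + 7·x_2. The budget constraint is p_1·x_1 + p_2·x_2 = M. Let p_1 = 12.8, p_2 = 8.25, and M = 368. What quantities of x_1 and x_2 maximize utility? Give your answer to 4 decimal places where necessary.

x_1* = 0, x_2* = 44.6061

Perfect substitutes: compare marginal utility per dollar. 6/p_1 vs 7/p_2 → 0.4688 vs 0.8485.
x_2 gives more utility per dollar, so spend all income on x_2: x_2* = M/p_2, x_1* = 0.
Numerically: x_1* = 0, x_2* = 44.6061.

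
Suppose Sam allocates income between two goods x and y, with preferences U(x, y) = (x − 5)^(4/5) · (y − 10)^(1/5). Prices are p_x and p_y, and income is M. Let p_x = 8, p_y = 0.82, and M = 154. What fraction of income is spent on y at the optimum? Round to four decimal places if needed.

share on y = 0.1906

MRS = 4·(y−10)/(x−5). Tangency with p_x/p_y gives y−10 = (1/4)·(p_x/p_y)·(x−5).
Substituting into the budget: x* = 5 + 0.8·(M − 5·p_x − 10·p_y)/p_x, and y* = 10 + 0.2·(…)/p_y.
Discretionary income = 154 − 5·8 − 10·0.82 = 105.8; x* = 5 + 0.8·105.8/8 = 15.58; y* = 10 + 0.2·105.8/0.82 = 35.8049.
Expenditure on y: 0.82·35.8049 = 29.36; share = 0.1906.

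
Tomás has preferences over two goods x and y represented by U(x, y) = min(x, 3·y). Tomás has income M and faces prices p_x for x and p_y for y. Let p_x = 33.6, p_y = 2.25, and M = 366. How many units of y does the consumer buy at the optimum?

With perfect complements, no substitution: consume in ratio x:y = 3:1.
Budget: p_x·x + p_y·(1/3)·x = M, so (3·p_x + p_y)·x = 3·M.
Demand: x*(p_x,p_y,M) = 3·M/(3·p_x + p_y), y* = M/(3·p_x + p_y).
Here 3·33.6 + 2.25 = 103.05, giving y* = 3.5517.

y* = 3.5517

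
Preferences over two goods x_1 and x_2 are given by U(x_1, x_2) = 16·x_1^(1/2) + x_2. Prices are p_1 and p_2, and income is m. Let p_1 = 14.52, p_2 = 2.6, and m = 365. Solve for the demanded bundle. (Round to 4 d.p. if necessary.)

Solve: √x_1 = 8·p_2/p_1, so x_1*(p_1,p_2) = (8·p_2/p_1)², and x_2* = (m − p_1·x_1*)/p_2.
Plugging in: x_1* = (8·2.6/14.52)² = 2.0521, x_2* = 128.9246.

x_1* = 2.0521, x_2* = 128.9246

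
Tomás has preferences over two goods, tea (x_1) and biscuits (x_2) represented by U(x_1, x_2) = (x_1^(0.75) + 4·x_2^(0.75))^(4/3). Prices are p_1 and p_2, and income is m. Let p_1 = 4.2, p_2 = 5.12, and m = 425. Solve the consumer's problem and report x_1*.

x_1* = 0.711

With the ratio pinned down, the budget gives x_1* = m/(p_1 + p_2·(x_2/x_1)) and x_2* = (x_2/x_1)·x_1*.
Numerically x_2/x_1 = 115.919709, so x_1* = 425/(4.2 + 5.12·115.919709) = 0.711.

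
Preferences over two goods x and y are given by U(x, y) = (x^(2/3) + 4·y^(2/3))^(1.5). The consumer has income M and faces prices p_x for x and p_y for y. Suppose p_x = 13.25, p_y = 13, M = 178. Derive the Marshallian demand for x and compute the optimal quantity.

x* = 0.1991

From the CES first-order condition, (1/4)·(y/x)^(1/3) = p_x/p_y.
Hence y/x = (4·p_x/p_y)^(1/(1/3)), i.e. raised to the 3 power.
With the ratio pinned down, the budget gives x* = M/(p_x + p_y·(y/x)) and y* = (y/x)·x*.
Numerically y/x = 67.763769, so x* = 178/(13.25 + 13·67.763769) = 0.1991.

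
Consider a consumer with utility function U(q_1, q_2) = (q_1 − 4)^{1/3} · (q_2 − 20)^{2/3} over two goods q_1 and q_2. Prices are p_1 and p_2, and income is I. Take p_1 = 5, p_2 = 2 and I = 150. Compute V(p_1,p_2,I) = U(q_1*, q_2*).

V = 17.5441

This is Cobb-Douglas in (q_1−4, q_2−20): tangency gives 1/3·p_2·(q_2−20) = 2/3·p_1·(q_1−4).
Substituting into the budget: q_1* = 4 + 1/3·(I − 4·p_1 − 20·p_2)/p_1, and q_2* = 20 + 2/3·(…)/p_2.
Discretionary income = 150 − 4·5 − 20·2 = 90; q_1* = 4 + 1/3·90/5 = 10; q_2* = 20 + 2/3·90/2 = 50.
Utility at the optimum: U(10, 50) = 17.5441.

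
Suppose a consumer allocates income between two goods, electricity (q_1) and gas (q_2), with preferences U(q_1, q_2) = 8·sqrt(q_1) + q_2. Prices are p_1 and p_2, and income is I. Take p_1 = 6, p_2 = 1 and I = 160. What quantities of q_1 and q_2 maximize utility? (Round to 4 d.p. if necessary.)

Set MRS = p_1/p_2: 4·q_1^(−1/2) = p_1/p_2.
Thus q_1* = (4·p_2/p_1)² — independent of I — with the rest of income spent on q_2.
Plugging in: q_1* = (4·1/6)² = 0.4444, q_2* = 157.3333.

q_1* = 0.4444, q_2* = 157.3333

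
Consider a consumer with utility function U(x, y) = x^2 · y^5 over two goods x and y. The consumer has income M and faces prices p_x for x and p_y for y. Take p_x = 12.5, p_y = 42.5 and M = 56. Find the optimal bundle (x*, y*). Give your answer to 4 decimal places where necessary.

x* = 1.28, y* = 0.9412

Tangency: MRS = (2/5)·y/x = p_x/p_y.
Rearranging, p_y·y = (5/2)·p_x·x. Substituting into the budget gives p_x·x·(1 + (5/2)) = M.
Demand: x*(p_x,p_y,M) = 2/7·M/p_x and y* = 5/7·M/p_y.
At p_x=12.5, p_y=42.5, M=56: x* = 2/7·56/12.5 = 1.28, y* = 0.9412.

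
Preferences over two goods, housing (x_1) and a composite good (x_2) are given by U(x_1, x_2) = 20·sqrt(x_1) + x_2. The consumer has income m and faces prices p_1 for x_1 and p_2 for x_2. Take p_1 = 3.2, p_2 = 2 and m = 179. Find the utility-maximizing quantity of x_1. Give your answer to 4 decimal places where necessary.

x_1* = 39.0625

Utility is quasi-linear in x_2; the FOC for x_1 is 10/√x_1 = p_1/p_2.
Thus x_1* = (10·p_2/p_1)² — independent of m — with the rest of income spent on x_2.
Plugging in: x_1* = (10·2/3.2)² = 39.0625.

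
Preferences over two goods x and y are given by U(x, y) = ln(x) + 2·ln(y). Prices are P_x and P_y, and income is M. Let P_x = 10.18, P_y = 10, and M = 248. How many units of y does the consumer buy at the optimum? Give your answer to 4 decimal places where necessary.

y* = 16.5333

Tangency: MRS = (1/2)·y/x = P_x/P_y.
So P_y·y = 2·P_x·x; combined with the budget, a share 1/3 of income goes to x.
Demand: x*(P_x,P_y,M) = 1/3·M/P_x and y* = 2/3·M/P_y.
At P_x=10.18, P_y=10, M=248: y* = 2/3·248/10 = 16.5333.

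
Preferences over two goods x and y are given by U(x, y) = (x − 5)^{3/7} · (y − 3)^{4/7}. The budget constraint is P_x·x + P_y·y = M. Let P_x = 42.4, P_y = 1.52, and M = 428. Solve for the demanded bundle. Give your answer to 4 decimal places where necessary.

x* = 7.1372, y* = 82.4887

This is Cobb-Douglas in (x−5, y−3): tangency gives 3/7·P_y·(y−3) = 4/7·P_x·(x−5).
After buying the subsistence bundle (5, 3), a share 3/7 of the remaining income goes to x: x* = 5 + 3/7·(M − 5P_x − 3P_y)/P_x.
Discretionary income = 428 − 5·42.4 − 3·1.52 = 211.44; x* = 5 + 3/7·211.44/42.4 = 7.1372; y* = 3 + 4/7·211.44/1.52 = 82.4887.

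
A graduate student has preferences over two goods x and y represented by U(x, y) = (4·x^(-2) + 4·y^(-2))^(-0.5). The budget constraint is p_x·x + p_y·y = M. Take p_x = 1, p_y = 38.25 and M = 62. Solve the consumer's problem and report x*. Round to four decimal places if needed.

From the CES first-order condition, (y/x)^(3) = p_x/p_y.
Hence y/x = (p_x/p_y)^(1/(3)), i.e. raised to the 1/3 power.
With the ratio pinned down, the budget gives x* = M/(p_x + p_y·(y/x)) and y* = (y/x)·x*.
Numerically y/x = 0.296795, so x* = 62/(1 + 38.25·0.296795) = 5.0193.

x* = 5.0193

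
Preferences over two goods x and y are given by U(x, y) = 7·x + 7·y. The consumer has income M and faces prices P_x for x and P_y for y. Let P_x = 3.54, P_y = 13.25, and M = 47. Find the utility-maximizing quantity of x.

x* = 13.2768

Linear utility — the consumer picks whichever good has higher MU/price: 7/3.54 = 1.9774 vs 7/13.25 = 0.5283.
x gives more utility per dollar, so spend all income on x: x* = M/P_x, y* = 0.
Numerically: x* = 13.2768, y* = 0.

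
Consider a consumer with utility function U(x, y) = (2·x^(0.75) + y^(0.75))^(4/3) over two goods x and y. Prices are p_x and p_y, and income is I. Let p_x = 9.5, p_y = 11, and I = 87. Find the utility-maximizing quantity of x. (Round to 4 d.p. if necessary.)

x* = 8.8035

MU_x ∝ 2·x^(-0.25), MU_y ∝ y^(-0.25), so MRS = 2·(y/x)^(0.25) = p_x/p_y.
Hence y/x = ((1/2)·p_x/p_y)^(1/(0.25)), i.e. raised to the 4 power.
Substitute y = (y/x)·x into the budget: x* = I/(p_x + p_y·(y/x)).
Numerically y/x = 0.03477, so x* = 87/(9.5 + 11·0.03477) = 8.8035.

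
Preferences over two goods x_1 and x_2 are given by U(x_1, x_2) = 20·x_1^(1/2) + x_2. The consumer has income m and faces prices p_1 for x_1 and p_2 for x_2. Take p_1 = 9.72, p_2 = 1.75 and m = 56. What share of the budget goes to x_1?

Thus x_1* = (10·p_2/p_1)² — independent of m — with the rest of income spent on x_2.
Plugging in: x_1* = (10·1.75/9.72)² = 3.2415, x_2* = 13.9959.
Expenditure on x_1: 9.72·3.2415 = 31.5072; share = 0.5626.

share on x_1 = 0.5626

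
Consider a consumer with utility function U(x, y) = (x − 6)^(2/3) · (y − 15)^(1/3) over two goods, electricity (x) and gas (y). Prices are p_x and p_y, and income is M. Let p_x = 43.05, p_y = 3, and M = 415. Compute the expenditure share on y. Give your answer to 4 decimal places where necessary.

share on y = 0.1982

This is Cobb-Douglas in (x−6, y−15): tangency gives 2/3·p_y·(y−15) = 1/3·p_x·(x−6).
After buying the subsistence bundle (6, 15), a share 2/3 of the remaining income goes to x: x* = 6 + 2/3·(M − 6p_x − 15p_y)/p_x.
Discretionary income = 415 − 6·43.05 − 15·3 = 111.7; x* = 6 + 2/3·111.7/43.05 = 7.7298; y* = 15 + 1/3·111.7/3 = 27.4111.
Expenditure on y: 3·27.4111 = 82.2333; share = 0.1982.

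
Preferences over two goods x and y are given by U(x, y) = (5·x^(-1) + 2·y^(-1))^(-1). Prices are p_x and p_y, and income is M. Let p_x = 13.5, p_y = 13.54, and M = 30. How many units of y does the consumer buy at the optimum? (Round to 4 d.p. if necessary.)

y* = 0.8592

MRS = MU_x/MU_y = (5/2)·(y/x)^(2). Set equal to p_x/p_y.
Solve for the ratio: y/x = [(2/5)·p_x/p_y]^(0.5).
Substitute y = (y/x)·x into the budget: x* = M/(p_x + p_y·(y/x)).
Numerically y/x = 0.631521, so x* = 30/(13.5 + 13.54·0.631521) = 1.3605 and y* = 0.631521·1.3605 = 0.8592.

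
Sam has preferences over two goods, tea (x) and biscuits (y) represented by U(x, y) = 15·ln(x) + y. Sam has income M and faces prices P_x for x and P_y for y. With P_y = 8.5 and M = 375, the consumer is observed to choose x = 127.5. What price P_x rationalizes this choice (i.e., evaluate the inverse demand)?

P_x = 1

Set MRS = P_x/P_y: (15/x)/1 = P_x/P_y.
So x*(P_x,P_y) = 15·P_y/P_x, independent of income; and y* = (M − 15·P_y)/P_y.
Set x* = 127.5 in the demand function and solve for P_x: P_x = 1.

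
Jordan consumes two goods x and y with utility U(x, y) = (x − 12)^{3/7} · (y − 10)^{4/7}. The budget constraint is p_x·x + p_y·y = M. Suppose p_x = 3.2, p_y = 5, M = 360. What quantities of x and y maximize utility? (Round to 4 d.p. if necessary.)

x* = 48.375, y* = 41.04

MRS = (3/4)·(y−10)/(x−12). Tangency with p_x/p_y gives y−10 = (4/3)·(p_x/p_y)·(x−12).
After buying the subsistence bundle (12, 10), a share 3/7 of the remaining income goes to x: x* = 12 + 3/7·(M − 12p_x − 10p_y)/p_x.
Discretionary income = 360 − 12·3.2 − 10·5 = 271.6; x* = 12 + 3/7·271.6/3.2 = 48.375; y* = 10 + 4/7·271.6/5 = 41.04.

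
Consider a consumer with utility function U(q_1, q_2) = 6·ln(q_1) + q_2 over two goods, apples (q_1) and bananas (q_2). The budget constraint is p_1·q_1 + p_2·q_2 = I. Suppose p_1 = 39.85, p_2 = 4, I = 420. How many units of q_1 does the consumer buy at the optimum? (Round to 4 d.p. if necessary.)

q_1* = 0.6023

Set MRS = p_1/p_2: (6/q_1)/1 = p_1/p_2.
So q_1*(p_1,p_2) = 6·p_2/p_1, independent of income; and q_2* = (I − 6·p_2)/p_2.
At the given prices: q_1* = 6·4/39.85 = 0.6023.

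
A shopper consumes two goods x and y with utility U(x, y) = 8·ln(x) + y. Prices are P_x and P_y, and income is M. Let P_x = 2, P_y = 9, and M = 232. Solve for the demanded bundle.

x* = 36, y* = 17.7778

So x*(P_x,P_y) = 8·P_y/P_x, independent of income; and y* = (M − 8·P_y)/P_y.
At the given prices: x* = 8·9/2 = 36, and y* = 17.7778.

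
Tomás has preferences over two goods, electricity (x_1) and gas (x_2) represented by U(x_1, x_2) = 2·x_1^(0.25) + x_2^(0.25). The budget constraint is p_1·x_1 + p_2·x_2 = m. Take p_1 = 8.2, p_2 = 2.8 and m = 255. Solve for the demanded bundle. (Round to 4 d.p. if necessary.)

MRS = MU_x_1/MU_x_2 = 2·(x_2/x_1)^(0.75). Set equal to p_1/p_2.
Solve for the ratio: x_2/x_1 = [(1/2)·p_1/p_2]^(4/3).
Substitute x_2 = (x_2/x_1)·x_1 into the budget: x_1* = m/(p_1 + p_2·(x_2/x_1)).
Numerically x_2/x_1 = 1.662779, so x_1* = 255/(8.2 + 2.8·1.662779) = 19.8354 and x_2* = 1.662779·19.8354 = 32.9819.

x_1* = 19.8354, x_2* = 32.9819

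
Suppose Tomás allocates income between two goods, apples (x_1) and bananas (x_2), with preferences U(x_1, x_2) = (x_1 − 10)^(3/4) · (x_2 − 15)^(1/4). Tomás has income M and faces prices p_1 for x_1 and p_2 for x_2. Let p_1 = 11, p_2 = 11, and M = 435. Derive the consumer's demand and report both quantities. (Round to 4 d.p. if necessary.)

MRS = 3·(x_2−15)/(x_1−10). Tangency with p_1/p_2 gives x_2−15 = (1/3)·(p_1/p_2)·(x_1−10).
Substituting into the budget: x_1* = 10 + 0.75·(M − 10·p_1 − 15·p_2)/p_1, and x_2* = 15 + 0.25·(…)/p_2.
Discretionary income = 435 − 10·11 − 15·11 = 160; x_1* = 10 + 0.75·160/11 = 20.9091; x_2* = 15 + 0.25·160/11 = 18.6364.

x_1* = 20.9091, x_2* = 18.6364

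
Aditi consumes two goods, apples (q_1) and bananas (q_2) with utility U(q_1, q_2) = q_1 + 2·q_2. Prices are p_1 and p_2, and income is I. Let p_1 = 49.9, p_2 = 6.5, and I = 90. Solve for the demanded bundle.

Linear utility — the consumer picks whichever good has higher MU/price: 1/49.9 = 0.02 vs 2/6.5 = 0.3077.
q_2 gives more utility per dollar, so spend all income on q_2: q_2* = I/p_2, q_1* = 0.
Numerically: q_1* = 0, q_2* = 13.8462.

q_1* = 0, q_2* = 13.8462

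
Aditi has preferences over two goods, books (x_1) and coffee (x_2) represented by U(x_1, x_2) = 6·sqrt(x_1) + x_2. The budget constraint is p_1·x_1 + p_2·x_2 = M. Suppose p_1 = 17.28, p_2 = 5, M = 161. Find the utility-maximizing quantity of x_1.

MU_x_1 = 3/√x_1, MU_x_2 = 1. Tangency: 3/√x_1 = p_1/p_2.
Thus x_1* = (3·p_2/p_1)² — independent of M — with the rest of income spent on x_2.
Plugging in: x_1* = (3·5/17.28)² = 0.7535.

x_1* = 0.7535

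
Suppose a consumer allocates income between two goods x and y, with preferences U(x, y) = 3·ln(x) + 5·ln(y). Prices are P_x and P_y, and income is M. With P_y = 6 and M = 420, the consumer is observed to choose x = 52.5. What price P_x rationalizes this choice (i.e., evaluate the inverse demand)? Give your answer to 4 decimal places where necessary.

MU_x/MU_y = (3·y)/(5·x); tangency sets this equal to P_x/P_y.
Rearranging, P_y·y = (5/3)·P_x·x. Substituting into the budget gives P_x·x·(1 + (5/3)) = M.
Demand: x*(P_x,P_y,M) = 0.375·M/P_x and y* = 0.625·M/P_y.
Set x* = 52.5 in the demand function and solve for P_x: P_x = 3.

P_x = 3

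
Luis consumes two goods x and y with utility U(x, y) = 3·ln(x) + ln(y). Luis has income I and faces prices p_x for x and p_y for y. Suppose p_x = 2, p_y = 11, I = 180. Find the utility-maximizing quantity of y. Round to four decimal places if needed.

y* = 4.0909

The MRS is 3·y/x. Set MRS = p_x/p_y.
So 3·p_y·y = p_x·x; combined with the budget, a share 0.75 of income goes to x.
Demand: x*(p_x,p_y,I) = 0.75·I/p_x and y* = 0.25·I/p_y.
At p_x=2, p_y=11, I=180: y* = 0.25·180/11 = 4.0909.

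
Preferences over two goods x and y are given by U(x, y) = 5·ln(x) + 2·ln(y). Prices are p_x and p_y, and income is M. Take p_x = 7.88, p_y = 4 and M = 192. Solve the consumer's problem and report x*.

Tangency: MRS = (5/2)·y/x = p_x/p_y.
Rearranging, p_y·y = (2/5)·p_x·x. Substituting into the budget gives p_x·x·(1 + (2/5)) = M.
Demand: x*(p_x,p_y,M) = 5/7·M/p_x and y* = 2/7·M/p_y.
At p_x=7.88, p_y=4, M=192: x* = 5/7·192/7.88 = 17.4039.

x* = 17.4039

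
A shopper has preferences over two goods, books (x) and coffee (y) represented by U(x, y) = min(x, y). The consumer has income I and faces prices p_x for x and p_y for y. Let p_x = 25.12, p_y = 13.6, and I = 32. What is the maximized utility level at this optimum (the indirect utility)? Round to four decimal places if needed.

Leontief preferences: the optimum is at the kink where x/1 = y/1, i.e. y = x.
Budget: p_x·x + p_y·x = I, so (p_x + p_y)·x = I.
Demand: x*(p_x,p_y,I) = I/(p_x + p_y), y* = I/(p_x + p_y).
Here 25.12 + 13.6 = 38.72, giving x* = 0.8264 and y* = 0.8264.
Utility at the optimum: U(0.8264, 0.8264) = 0.8264.

V = 0.8264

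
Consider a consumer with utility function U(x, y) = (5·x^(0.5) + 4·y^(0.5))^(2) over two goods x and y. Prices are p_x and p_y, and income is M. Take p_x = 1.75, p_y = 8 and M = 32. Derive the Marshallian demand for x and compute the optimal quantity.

From the CES first-order condition, (5/4)·(y/x)^(0.5) = p_x/p_y.
Solve for the ratio: y/x = [(4/5)·p_x/p_y]^(2).
With the ratio pinned down, the budget gives x* = M/(p_x + p_y·(y/x)) and y* = (y/x)·x*.
Numerically y/x = 0.030625, so x* = 32/(1.75 + 8·0.030625) = 16.0401.

x* = 16.0401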